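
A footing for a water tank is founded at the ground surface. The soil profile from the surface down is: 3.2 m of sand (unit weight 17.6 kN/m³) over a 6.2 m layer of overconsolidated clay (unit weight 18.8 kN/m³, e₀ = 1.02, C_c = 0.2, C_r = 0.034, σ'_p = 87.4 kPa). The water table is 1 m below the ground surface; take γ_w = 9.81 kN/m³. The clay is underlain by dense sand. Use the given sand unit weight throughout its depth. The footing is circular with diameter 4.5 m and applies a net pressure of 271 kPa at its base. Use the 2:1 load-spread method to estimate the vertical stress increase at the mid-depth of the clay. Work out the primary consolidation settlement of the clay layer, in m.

S_c ≈ 0.0756 m

Mid-depth of clay below the ground surface: z = 3.2 + 6.2/2 = 6.3 m.
Total vertical stress at mid-clay: σ_v = 17.6×3.2 + 18.8×3.1 = 114.6 kPa.
Pore pressure: u = 9.81×(6.3 − 1) = 51.993 kPa.
Initial effective stress: σ'_0 = σ_v − u = 114.6 − 51.993 = 62.607 kPa.
Stress increase at mid-clay by the 2:1 spreading method:
Δσ ≈ qD²/(D+z)² = 271×4.5²/(4.5+6.3)² = 47.049 kPa
Final effective stress: σ'_f = 62.607 + 47.049 = 109.66 kPa.
σ'_f = 109.66 > σ'_p = 87.4 kPa, so the stress path crosses the preconsolidation pressure — recompression up to σ'_p, then virgin compression beyond:
S_c = H/(1+e₀)·[C_r·log₁₀(σ'_p/σ'_0) + C_c·log₁₀(σ'_f/σ'_p)]
    = 6.2/2.02 × [0.034×log₁₀(87.4/62.607) + 0.2×log₁₀(109.66/87.4)]
    = 3.0693 × [0.0049262 + 0.019707] = 0.07561 m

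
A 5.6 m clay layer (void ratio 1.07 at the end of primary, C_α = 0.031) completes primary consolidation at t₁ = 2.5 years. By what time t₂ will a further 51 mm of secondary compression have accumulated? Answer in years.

S_s = C_α·H/(1+e_p)·log₁₀(t₂/t₁) ⇒ log₁₀(t₂/t₁) = S_s·(1+e_p)/(C_α·H).
log₁₀(t₂/t₁) = 0.051 × (1+1.07) / (0.031×5.6) = 0.6081
t₂ = t₁ × 10^0.6081 = 2.5 × 4.056 = 10.14 years

t₂ ≈ 10.1 years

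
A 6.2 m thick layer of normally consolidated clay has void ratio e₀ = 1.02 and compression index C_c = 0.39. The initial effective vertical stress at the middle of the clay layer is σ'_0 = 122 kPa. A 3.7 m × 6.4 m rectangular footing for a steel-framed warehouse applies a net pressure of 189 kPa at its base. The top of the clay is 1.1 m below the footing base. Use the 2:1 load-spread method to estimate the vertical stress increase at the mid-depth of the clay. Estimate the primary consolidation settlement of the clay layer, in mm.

Mid-depth of clay below the footing base: z = 1.1 + 6.2/2 = 4.2 m.
Stress increase at mid-clay by the 2:1 spreading method:
Δσ = qBL/((B+z)(L+z)) = 189×3.7×6.4/((3.7+4.2)(6.4+4.2)) = 53.445 kPa
Final effective stress: σ'_f = σ'_0 + Δσ = 122 + 53.445 = 175.44 kPa.
Normally consolidated clay, so the full stress increment lies on the virgin compression line:
S_c = C_c·H/(1+e₀)·log₁₀(σ'_f/σ'_0) = 0.39×6.2/(1+1.02)×log₁₀(175.44/122)
    = 1.197 × 0.15777 = 0.1889 m

S_c ≈ 189 mm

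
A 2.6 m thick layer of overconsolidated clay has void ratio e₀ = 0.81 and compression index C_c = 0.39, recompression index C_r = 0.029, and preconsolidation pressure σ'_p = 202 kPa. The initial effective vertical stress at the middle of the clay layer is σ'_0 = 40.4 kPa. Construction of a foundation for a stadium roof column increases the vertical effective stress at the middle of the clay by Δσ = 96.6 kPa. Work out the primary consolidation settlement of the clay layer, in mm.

S_c ≈ 22.1 mm

Final effective stress: σ'_f = 40.4 + 96.6 = 137 kPa.
σ'_f = 137 ≤ σ'_p = 202 kPa, so the clay remains overconsolidated and only the recompression index applies:
S_c = C_r·H/(1+e₀)·log₁₀(σ'_f/σ'_0) = 0.029×2.6/1.81×log₁₀(137/40.4)
    = 0.041659 × 0.53034 = 0.02209 m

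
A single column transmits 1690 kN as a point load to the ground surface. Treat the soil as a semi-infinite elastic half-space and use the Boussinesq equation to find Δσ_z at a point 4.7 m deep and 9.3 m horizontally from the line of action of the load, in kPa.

Boussinesq vertical stress below a point load on an elastic half-space:
Δσ_z = 3P/(2πz²) · [1 + (r/z)²]^(−5/2)
r/z = 9.3/4.7 = 1.9787; [1+(r/z)²]^(−5/2) = 0.018669.
Δσ_z = 3×1690/(2π×4.7²) × 0.018669 = 36.529 × 0.018669 = 0.682 kPa

Δσ_z ≈ 0.682 kPa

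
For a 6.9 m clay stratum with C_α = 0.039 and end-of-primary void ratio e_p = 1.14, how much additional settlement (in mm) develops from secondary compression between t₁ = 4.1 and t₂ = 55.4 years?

S_s ≈ 142 mm

Secondary compression: S_s = C_α·H/(1+e_p)·log₁₀(t₂/t₁)
S_s = 0.039×6.9/(1+1.14)×log₁₀(55.4/4.1)
    = 0.1257 × 1.131 = 0.1422 m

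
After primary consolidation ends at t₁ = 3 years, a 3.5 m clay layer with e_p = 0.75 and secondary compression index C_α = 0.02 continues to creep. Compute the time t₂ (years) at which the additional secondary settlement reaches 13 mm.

t₂ ≈ 6.34 years

S_s = C_α·H/(1+e_p)·log₁₀(t₂/t₁) ⇒ log₁₀(t₂/t₁) = S_s·(1+e_p)/(C_α·H).
log₁₀(t₂/t₁) = 0.013 × (1+0.75) / (0.02×3.5) = 0.325
t₂ = t₁ × 10^0.325 = 3 × 2.113 = 6.34 years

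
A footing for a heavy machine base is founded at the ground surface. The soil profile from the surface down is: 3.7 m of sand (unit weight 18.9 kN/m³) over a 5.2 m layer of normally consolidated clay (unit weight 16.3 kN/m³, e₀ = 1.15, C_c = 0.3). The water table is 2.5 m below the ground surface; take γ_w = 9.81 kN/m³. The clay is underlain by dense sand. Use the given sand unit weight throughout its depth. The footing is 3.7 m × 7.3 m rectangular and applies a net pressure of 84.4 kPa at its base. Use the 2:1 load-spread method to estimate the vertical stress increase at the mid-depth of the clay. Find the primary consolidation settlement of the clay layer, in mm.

Mid-depth of clay below the ground surface: z = 3.7 + 5.2/2 = 6.3 m.
Total vertical stress at mid-clay: σ_v = 18.9×3.7 + 16.3×2.6 = 112.31 kPa.
Pore pressure: u = 9.81×(6.3 − 2.5) = 37.278 kPa.
Initial effective stress: σ'_0 = σ_v − u = 112.31 − 37.278 = 75.032 kPa.
Stress increase at mid-clay by the 2:1 spreading method:
Δσ = qBL/((B+z)(L+z)) = 84.4×3.7×7.3/((3.7+6.3)(7.3+6.3)) = 16.762 kPa
Final effective stress: σ'_f = σ'_0 + Δσ = 75.032 + 16.762 = 91.794 kPa.
Normally consolidated clay, so the full stress increment lies on the virgin compression line:
S_c = C_c·H/(1+e₀)·log₁₀(σ'_f/σ'_0) = 0.3×5.2/(1+1.15)×log₁₀(91.794/75.032)
    = 0.72558 × 0.087568 = 0.06354 m

S_c ≈ 63.5 mm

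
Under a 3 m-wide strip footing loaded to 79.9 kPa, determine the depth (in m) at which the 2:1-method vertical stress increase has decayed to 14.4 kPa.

z ≈ 13.6 m

2:1 spreading — at depth z the loaded area has grown by z in each plan dimension:
qB/(B+z) = Δσ_z ⇒ z = qB/Δσ_z − B = 79.9×3/14.4 − 3 = 13.65 m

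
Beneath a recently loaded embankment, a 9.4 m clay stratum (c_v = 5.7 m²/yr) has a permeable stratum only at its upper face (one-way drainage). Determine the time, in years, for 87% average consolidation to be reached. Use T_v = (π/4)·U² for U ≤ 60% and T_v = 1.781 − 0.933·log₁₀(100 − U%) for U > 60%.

t ≈ 11.5 years

Drainage path length: H_d = H = 9.4 m (single drainage).
U > 60%: T_v = 1.781 − 0.933·log₁₀(100 − 87) = 0.74169.
t = T_v·H_d²/c_v = 0.74169×9.4²/5.7 = 11.5 years.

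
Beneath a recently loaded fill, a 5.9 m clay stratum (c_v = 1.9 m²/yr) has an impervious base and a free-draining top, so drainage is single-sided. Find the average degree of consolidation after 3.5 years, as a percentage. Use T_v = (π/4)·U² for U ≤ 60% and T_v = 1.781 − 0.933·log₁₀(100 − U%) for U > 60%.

Drainage path length: H_d = H = 5.9 m (single drainage).
T_v = c_v·t/H_d² = 1.9×3.5/5.9² = 0.19104.
T_v = 0.19104 corresponds to the U ≤ 60% branch:
U = √(4T_v/π) = 0.4932

U ≈ 49.3 %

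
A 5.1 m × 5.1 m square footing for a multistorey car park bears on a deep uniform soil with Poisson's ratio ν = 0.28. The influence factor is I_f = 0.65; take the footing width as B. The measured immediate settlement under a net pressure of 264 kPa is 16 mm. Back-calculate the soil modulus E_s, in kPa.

S_e = q·B·(1−ν²)/E_s · I_f  ⇒  E_s = q·B·(1−ν²)·I_f / S_e.
E_s = 264 × 5.1 × 0.9216 × 0.65 / 0.016 = 50410 kPa

E_s ≈ 50400 kPa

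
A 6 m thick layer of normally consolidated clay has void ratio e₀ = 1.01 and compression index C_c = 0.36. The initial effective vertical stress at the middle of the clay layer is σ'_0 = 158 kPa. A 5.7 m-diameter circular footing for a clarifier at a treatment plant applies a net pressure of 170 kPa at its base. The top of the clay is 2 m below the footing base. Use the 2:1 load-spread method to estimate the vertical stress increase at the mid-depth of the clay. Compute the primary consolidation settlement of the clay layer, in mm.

Mid-depth of clay below the footing base: z = 2 + 6/2 = 5 m.
Stress increase at mid-clay by the 2:1 spreading method:
Δσ ≈ qD²/(D+z)² = 170×5.7²/(5.7+5)² = 48.243 kPa
Final effective stress: σ'_f = σ'_0 + Δσ = 158 + 48.243 = 206.24 kPa.
Normally consolidated clay, so the full stress increment lies on the virgin compression line:
S_c = C_c·H/(1+e₀)·log₁₀(σ'_f/σ'_0) = 0.36×6/(1+1.01)×log₁₀(206.24/158)
    = 1.0746 × 0.11572 = 0.1244 m

S_c ≈ 124 mm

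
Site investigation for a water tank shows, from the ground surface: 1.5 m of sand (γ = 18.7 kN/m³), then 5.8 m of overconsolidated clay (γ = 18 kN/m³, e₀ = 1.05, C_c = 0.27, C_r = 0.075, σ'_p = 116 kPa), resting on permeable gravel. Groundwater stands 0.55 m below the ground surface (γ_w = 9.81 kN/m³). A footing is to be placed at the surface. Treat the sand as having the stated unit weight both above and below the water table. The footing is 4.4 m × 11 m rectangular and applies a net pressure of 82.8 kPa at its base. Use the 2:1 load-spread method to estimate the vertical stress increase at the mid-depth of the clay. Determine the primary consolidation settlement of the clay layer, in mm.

S_c ≈ 48.7 mm

Mid-depth of clay below the ground surface: z = 1.5 + 5.8/2 = 4.4 m.
Total vertical stress at mid-clay: σ_v = 18.7×1.5 + 18×2.9 = 80.25 kPa.
Pore pressure: u = 9.81×(4.4 − 0.55) = 37.769 kPa.
Initial effective stress: σ'_0 = σ_v − u = 80.25 − 37.769 = 42.481 kPa.
Stress increase at mid-clay by the 2:1 spreading method:
Δσ = qBL/((B+z)(L+z)) = 82.8×4.4×11/((4.4+4.4)(11+4.4)) = 29.571 kPa
Final effective stress: σ'_f = 42.481 + 29.571 = 72.052 kPa.
σ'_f = 72.052 ≤ σ'_p = 116 kPa, so the clay remains overconsolidated and only the recompression index applies:
S_c = C_r·H/(1+e₀)·log₁₀(σ'_f/σ'_0) = 0.075×5.8/2.05×log₁₀(72.052/42.481)
    = 0.2122 × 0.22945 = 0.04869 m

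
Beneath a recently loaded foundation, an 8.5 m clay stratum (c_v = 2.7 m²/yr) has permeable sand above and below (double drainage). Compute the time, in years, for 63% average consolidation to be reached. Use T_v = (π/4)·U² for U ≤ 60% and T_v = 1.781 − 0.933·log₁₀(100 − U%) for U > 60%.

t ≈ 2.13 years

Drainage path length: H_d = H/2 = 4.25 m (double drainage).
U > 60%: T_v = 1.781 − 0.933·log₁₀(100 − 63) = 0.31787.
t = T_v·H_d²/c_v = 0.31787×4.25²/2.7 = 2.126 years.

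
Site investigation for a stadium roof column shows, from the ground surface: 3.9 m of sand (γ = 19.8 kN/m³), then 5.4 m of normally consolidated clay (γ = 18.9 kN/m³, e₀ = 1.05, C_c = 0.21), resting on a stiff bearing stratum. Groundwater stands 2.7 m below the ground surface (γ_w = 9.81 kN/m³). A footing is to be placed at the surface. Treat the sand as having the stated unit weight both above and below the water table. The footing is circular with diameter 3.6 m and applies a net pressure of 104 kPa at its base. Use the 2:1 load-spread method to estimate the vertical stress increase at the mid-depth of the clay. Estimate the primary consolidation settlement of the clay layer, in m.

Mid-depth of clay below the ground surface: z = 3.9 + 5.4/2 = 6.6 m.
Total vertical stress at mid-clay: σ_v = 19.8×3.9 + 18.9×2.7 = 128.25 kPa.
Pore pressure: u = 9.81×(6.6 − 2.7) = 38.259 kPa.
Initial effective stress: σ'_0 = σ_v − u = 128.25 − 38.259 = 89.991 kPa.
Stress increase at mid-clay by the 2:1 spreading method:
Δσ ≈ qD²/(D+z)² = 104×3.6²/(3.6+6.6)² = 12.955 kPa
Final effective stress: σ'_f = σ'_0 + Δσ = 89.991 + 12.955 = 102.95 kPa.
Normally consolidated clay, so the full stress increment lies on the virgin compression line:
S_c = C_c·H/(1+e₀)·log₁₀(σ'_f/σ'_0) = 0.21×5.4/(1+1.05)×log₁₀(102.95/89.991)
    = 0.55317 × 0.058427 = 0.03232 m

S_c ≈ 0.0323 m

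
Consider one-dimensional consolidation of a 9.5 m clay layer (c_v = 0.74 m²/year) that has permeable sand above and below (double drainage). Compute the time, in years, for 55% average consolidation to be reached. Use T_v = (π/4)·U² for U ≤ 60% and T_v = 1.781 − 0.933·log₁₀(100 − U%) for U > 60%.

t ≈ 7.24 years

Drainage path length: H_d = H/2 = 4.75 m (double drainage).
U ≤ 60%: T_v = (π/4)·U² = (π/4)×0.55² = 0.23758.
t = T_v·H_d²/c_v = 0.23758×4.75²/0.74 = 7.244 years.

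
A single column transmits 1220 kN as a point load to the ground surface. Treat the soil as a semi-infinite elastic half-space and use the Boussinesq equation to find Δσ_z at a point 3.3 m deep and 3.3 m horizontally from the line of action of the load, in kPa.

Δσ_z ≈ 9.46 kPa

Boussinesq vertical stress below a point load on an elastic half-space:
Δσ_z = 3P/(2πz²) · [1 + (r/z)²]^(−5/2)
r/z = 3.3/3.3 = 1; [1+(r/z)²]^(−5/2) = 0.17678.
Δσ_z = 3×1220/(2π×3.3²) × 0.17678 = 53.49 × 0.17678 = 9.456 kPa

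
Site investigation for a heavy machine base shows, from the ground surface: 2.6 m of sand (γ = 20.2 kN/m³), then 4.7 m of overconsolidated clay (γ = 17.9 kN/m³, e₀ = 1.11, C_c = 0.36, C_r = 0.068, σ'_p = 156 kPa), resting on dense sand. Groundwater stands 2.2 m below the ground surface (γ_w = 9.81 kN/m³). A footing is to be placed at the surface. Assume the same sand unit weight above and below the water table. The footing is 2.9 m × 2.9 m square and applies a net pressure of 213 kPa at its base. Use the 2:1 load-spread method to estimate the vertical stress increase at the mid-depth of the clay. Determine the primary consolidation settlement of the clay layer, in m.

Mid-depth of clay below the ground surface: z = 2.6 + 4.7/2 = 4.95 m.
Total vertical stress at mid-clay: σ_v = 20.2×2.6 + 17.9×2.35 = 94.585 kPa.
Pore pressure: u = 9.81×(4.95 − 2.2) = 26.978 kPa.
Initial effective stress: σ'_0 = σ_v − u = 94.585 − 26.978 = 67.607 kPa.
Stress increase at mid-clay by the 2:1 spreading method:
Δσ = qBL/((B+z)(L+z)) = 213×2.9×2.9/((2.9+4.95)(2.9+4.95)) = 29.069 kPa
Final effective stress: σ'_f = 67.607 + 29.069 = 96.676 kPa.
σ'_f = 96.676 ≤ σ'_p = 156 kPa, so the clay remains overconsolidated and only the recompression index applies:
S_c = C_r·H/(1+e₀)·log₁₀(σ'_f/σ'_0) = 0.068×4.7/2.11×log₁₀(96.676/67.607)
    = 0.15147 × 0.15533 = 0.02353 m

S_c ≈ 0.0235 m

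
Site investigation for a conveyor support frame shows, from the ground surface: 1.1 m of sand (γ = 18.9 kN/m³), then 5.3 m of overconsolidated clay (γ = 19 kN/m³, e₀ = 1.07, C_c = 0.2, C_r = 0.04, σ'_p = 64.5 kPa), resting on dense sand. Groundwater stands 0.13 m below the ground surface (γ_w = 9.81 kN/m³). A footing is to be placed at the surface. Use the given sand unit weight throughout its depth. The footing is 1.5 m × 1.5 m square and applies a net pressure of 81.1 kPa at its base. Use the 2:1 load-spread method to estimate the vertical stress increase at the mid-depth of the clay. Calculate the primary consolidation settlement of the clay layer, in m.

Mid-depth of clay below the ground surface: z = 1.1 + 5.3/2 = 3.75 m.
Total vertical stress at mid-clay: σ_v = 18.9×1.1 + 19×2.65 = 71.14 kPa.
Pore pressure: u = 9.81×(3.75 − 0.13) = 35.512 kPa.
Initial effective stress: σ'_0 = σ_v − u = 71.14 − 35.512 = 35.628 kPa.
Stress increase at mid-clay by the 2:1 spreading method:
Δσ = qBL/((B+z)(L+z)) = 81.1×1.5×1.5/((1.5+3.75)(1.5+3.75)) = 6.6204 kPa
Final effective stress: σ'_f = 35.628 + 6.6204 = 42.248 kPa.
σ'_f = 42.248 ≤ σ'_p = 64.5 kPa, so the clay remains overconsolidated and only the recompression index applies:
S_c = C_r·H/(1+e₀)·log₁₀(σ'_f/σ'_0) = 0.04×5.3/2.07×log₁₀(42.248/35.628)
    = 0.10242 × 0.074015 = 0.00758 m

S_c ≈ 0.00758 m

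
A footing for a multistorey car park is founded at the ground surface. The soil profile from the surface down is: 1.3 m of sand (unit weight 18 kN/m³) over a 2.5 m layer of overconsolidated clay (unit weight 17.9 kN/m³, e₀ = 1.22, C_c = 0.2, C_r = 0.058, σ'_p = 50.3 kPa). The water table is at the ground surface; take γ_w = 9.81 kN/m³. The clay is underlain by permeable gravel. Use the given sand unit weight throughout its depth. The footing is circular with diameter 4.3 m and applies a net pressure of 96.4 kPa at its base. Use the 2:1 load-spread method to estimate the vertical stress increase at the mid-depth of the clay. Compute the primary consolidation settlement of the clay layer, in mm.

S_c ≈ 40.3 mm

Mid-depth of clay below the ground surface: z = 1.3 + 2.5/2 = 2.55 m.
Total vertical stress at mid-clay: σ_v = 18×1.3 + 17.9×1.25 = 45.775 kPa.
Pore pressure: u = 9.81×(2.55 − 0) = 25.015 kPa.
Initial effective stress: σ'_0 = σ_v − u = 45.775 − 25.015 = 20.76 kPa.
Stress increase at mid-clay by the 2:1 spreading method:
Δσ ≈ qD²/(D+z)² = 96.4×4.3²/(4.3+2.55)² = 37.987 kPa
Final effective stress: σ'_f = 20.76 + 37.987 = 58.747 kPa.
σ'_f = 58.747 > σ'_p = 50.3 kPa, so the stress path crosses the preconsolidation pressure — recompression up to σ'_p, then virgin compression beyond:
S_c = H/(1+e₀)·[C_r·log₁₀(σ'_p/σ'_0) + C_c·log₁₀(σ'_f/σ'_p)]
    = 2.5/2.22 × [0.058×log₁₀(50.3/20.76) + 0.2×log₁₀(58.747/50.3)]
    = 1.1261 × [0.022292 + 0.013484] = 0.04029 m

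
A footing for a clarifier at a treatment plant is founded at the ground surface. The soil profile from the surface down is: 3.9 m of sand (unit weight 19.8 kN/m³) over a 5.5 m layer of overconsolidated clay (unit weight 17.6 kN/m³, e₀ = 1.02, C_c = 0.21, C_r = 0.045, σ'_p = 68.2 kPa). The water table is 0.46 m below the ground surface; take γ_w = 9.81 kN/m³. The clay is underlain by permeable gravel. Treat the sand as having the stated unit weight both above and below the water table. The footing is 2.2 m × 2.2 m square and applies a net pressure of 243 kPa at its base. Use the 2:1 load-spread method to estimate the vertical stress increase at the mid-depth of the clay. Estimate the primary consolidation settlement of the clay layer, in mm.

Mid-depth of clay below the ground surface: z = 3.9 + 5.5/2 = 6.65 m.
Total vertical stress at mid-clay: σ_v = 19.8×3.9 + 17.6×2.75 = 125.62 kPa.
Pore pressure: u = 9.81×(6.65 − 0.46) = 60.724 kPa.
Initial effective stress: σ'_0 = σ_v − u = 125.62 − 60.724 = 64.896 kPa.
Stress increase at mid-clay by the 2:1 spreading method:
Δσ = qBL/((B+z)(L+z)) = 243×2.2×2.2/((2.2+6.65)(2.2+6.65)) = 15.016 kPa
Final effective stress: σ'_f = 64.896 + 15.016 = 79.912 kPa.
σ'_f = 79.912 > σ'_p = 68.2 kPa, so the stress path crosses the preconsolidation pressure — recompression up to σ'_p, then virgin compression beyond:
S_c = H/(1+e₀)·[C_r·log₁₀(σ'_p/σ'_0) + C_c·log₁₀(σ'_f/σ'_p)]
    = 5.5/2.02 × [0.045×log₁₀(68.2/64.896) + 0.21×log₁₀(79.912/68.2)]
    = 2.7228 × [0.00097049 + 0.014454] = 0.042 m

S_c ≈ 42 mm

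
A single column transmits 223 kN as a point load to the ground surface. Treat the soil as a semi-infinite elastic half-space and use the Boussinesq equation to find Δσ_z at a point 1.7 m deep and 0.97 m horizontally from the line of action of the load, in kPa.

Δσ_z ≈ 18.2 kPa

Boussinesq vertical stress below a point load on an elastic half-space:
Δσ_z = 3P/(2πz²) · [1 + (r/z)²]^(−5/2)
r/z = 0.97/1.7 = 0.57059; [1+(r/z)²]^(−5/2) = 0.4943.
Δσ_z = 3×223/(2π×1.7²) × 0.4943 = 36.842 × 0.4943 = 18.21 kPa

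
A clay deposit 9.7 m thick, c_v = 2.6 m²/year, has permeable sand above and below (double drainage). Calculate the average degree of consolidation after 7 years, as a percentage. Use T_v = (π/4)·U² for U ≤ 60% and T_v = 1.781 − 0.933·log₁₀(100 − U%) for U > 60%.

Drainage path length: H_d = H/2 = 4.85 m (double drainage).
T_v = c_v·t/H_d² = 2.6×7/4.85² = 0.77373.
T_v = 0.77373 corresponds to the U > 60% branch:
U = 1 − 10^((1.781 − T_v)/0.933)/100 = 0.8799

U ≈ 88 %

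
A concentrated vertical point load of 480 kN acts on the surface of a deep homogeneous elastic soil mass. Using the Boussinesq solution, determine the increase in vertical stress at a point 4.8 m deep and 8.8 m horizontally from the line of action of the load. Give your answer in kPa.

Boussinesq vertical stress below a point load on an elastic half-space:
Δσ_z = 3P/(2πz²) · [1 + (r/z)²]^(−5/2)
r/z = 8.8/4.8 = 1.8333; [1+(r/z)²]^(−5/2) = 0.025177.
Δσ_z = 3×480/(2π×4.8²) × 0.025177 = 9.9472 × 0.025177 = 0.2504 kPa

Δσ_z ≈ 0.25 kPa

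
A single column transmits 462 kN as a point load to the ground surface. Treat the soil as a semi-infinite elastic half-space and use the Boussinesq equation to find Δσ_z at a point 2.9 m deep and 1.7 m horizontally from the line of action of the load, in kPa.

Boussinesq vertical stress below a point load on an elastic half-space:
Δσ_z = 3P/(2πz²) · [1 + (r/z)²]^(−5/2)
r/z = 1.7/2.9 = 0.58621; [1+(r/z)²]^(−5/2) = 0.47785.
Δσ_z = 3×462/(2π×2.9²) × 0.47785 = 26.229 × 0.47785 = 12.53 kPa

Δσ_z ≈ 12.5 kPa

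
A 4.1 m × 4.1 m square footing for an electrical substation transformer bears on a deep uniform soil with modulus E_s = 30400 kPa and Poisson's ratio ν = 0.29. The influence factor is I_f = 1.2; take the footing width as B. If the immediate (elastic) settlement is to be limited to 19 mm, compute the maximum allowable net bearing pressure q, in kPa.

q ≈ 128 kPa

S_e = q·B·(1−ν²)/E_s · I_f  ⇒  q = S_e·E_s / (B·(1−ν²)·I_f).
q = 0.019 × 30400 / (4.1 × 0.9159 × 1.2) = 128.2 kPa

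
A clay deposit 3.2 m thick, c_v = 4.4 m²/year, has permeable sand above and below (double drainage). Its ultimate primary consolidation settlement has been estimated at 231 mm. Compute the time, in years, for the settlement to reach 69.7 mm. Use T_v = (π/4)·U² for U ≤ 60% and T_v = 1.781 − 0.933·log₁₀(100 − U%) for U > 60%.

t ≈ 0.0416 years

Drainage path length: H_d = H/2 = 1.6 m (double drainage).
U = S(t)/S_ult = 69.7/231 = 0.3017.
U ≤ 60%: T_v = (π/4)·U² = (π/4)×0.30173² = 0.071504.
t = T_v·H_d²/c_v = 0.071504×1.6²/4.4 = 0.0416 years.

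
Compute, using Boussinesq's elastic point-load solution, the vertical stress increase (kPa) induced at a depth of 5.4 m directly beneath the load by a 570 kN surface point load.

Boussinesq vertical stress below a point load on an elastic half-space:
Δσ_z = 3P/(2πz²) · [1 + (r/z)²]^(−5/2)
r/z = 0/5.4 = 0; [1+(r/z)²]^(−5/2) = 1.
Δσ_z = 3×570/(2π×5.4²) × 1 = 9.3332 × 1 = 9.333 kPa

Δσ_z ≈ 9.33 kPa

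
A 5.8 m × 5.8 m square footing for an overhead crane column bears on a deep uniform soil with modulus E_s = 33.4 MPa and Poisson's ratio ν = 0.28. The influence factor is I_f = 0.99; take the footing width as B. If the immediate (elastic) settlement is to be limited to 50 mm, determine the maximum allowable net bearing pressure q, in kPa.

E_s = 33.4 MPa = 33400 kPa.
S_e = q·B·(1−ν²)/E_s · I_f  ⇒  q = S_e·E_s / (B·(1−ν²)·I_f).
q = 0.05 × 33400 / (5.8 × 0.9216 × 0.99) = 315.6 kPa

q ≈ 316 kPa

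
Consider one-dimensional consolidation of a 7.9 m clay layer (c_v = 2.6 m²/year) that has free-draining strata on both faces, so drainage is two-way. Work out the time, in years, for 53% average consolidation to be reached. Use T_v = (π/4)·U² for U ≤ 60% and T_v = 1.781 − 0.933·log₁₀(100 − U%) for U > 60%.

Drainage path length: H_d = H/2 = 3.95 m (double drainage).
U ≤ 60%: T_v = (π/4)·U² = (π/4)×0.53² = 0.22062.
t = T_v·H_d²/c_v = 0.22062×3.95²/2.6 = 1.324 years.

t ≈ 1.32 years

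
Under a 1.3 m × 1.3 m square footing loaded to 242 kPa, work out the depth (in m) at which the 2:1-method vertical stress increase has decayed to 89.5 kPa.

z ≈ 0.838 m

2:1 spreading — at depth z the loaded area has grown by z in each plan dimension:
qB²/(B+z)² = Δσ_z ⇒ z = B(√(q/Δσ_z) − 1) = 1.3×(√(242/89.5) − 1) = 0.8377 m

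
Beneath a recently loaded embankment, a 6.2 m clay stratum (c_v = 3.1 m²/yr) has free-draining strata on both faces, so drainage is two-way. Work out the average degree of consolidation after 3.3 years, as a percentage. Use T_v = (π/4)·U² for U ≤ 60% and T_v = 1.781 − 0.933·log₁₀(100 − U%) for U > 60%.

U ≈ 94.1 %

Drainage path length: H_d = H/2 = 3.1 m (double drainage).
T_v = c_v·t/H_d² = 3.1×3.3/3.1² = 1.0645.
T_v = 1.0645 corresponds to the U > 60% branch:
U = 1 − 10^((1.781 − T_v)/0.933)/100 = 0.9414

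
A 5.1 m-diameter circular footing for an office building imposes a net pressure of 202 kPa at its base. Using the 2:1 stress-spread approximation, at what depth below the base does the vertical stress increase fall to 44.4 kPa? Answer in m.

2:1 spreading — at depth z the loaded area has grown by z in each plan dimension:
qD²/(D+z)² = Δσ_z ⇒ z = D(√(q/Δσ_z) − 1) = 5.1×(√(202/44.4) − 1) = 5.778 m

z ≈ 5.78 m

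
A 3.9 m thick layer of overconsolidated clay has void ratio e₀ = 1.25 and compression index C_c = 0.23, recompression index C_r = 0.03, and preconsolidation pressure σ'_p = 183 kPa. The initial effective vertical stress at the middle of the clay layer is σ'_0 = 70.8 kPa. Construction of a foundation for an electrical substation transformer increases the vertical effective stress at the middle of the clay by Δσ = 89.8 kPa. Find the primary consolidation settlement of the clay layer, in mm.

Final effective stress: σ'_f = 70.8 + 89.8 = 160.6 kPa.
σ'_f = 160.6 ≤ σ'_p = 183 kPa, so the clay remains overconsolidated and only the recompression index applies:
S_c = C_r·H/(1+e₀)·log₁₀(σ'_f/σ'_0) = 0.03×3.9/2.25×log₁₀(160.6/70.8)
    = 0.051999 × 0.35571 = 0.0185 m

S_c ≈ 18.5 mm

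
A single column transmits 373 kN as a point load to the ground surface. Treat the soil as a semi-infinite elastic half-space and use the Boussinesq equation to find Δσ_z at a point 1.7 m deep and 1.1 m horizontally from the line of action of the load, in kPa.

Δσ_z ≈ 25.7 kPa

Boussinesq vertical stress below a point load on an elastic half-space:
Δσ_z = 3P/(2πz²) · [1 + (r/z)²]^(−5/2)
r/z = 1.1/1.7 = 0.64706; [1+(r/z)²]^(−5/2) = 0.41714.
Δσ_z = 3×373/(2π×1.7²) × 0.41714 = 61.624 × 0.41714 = 25.71 kPa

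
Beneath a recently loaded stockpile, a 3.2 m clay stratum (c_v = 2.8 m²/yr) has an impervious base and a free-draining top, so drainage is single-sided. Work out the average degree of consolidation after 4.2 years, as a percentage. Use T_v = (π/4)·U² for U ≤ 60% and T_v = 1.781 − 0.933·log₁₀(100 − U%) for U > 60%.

Drainage path length: H_d = H = 3.2 m (single drainage).
T_v = c_v·t/H_d² = 2.8×4.2/3.2² = 1.1484.
T_v = 1.1484 corresponds to the U > 60% branch:
U = 1 − 10^((1.781 − T_v)/0.933)/100 = 0.9524

U ≈ 95.2 %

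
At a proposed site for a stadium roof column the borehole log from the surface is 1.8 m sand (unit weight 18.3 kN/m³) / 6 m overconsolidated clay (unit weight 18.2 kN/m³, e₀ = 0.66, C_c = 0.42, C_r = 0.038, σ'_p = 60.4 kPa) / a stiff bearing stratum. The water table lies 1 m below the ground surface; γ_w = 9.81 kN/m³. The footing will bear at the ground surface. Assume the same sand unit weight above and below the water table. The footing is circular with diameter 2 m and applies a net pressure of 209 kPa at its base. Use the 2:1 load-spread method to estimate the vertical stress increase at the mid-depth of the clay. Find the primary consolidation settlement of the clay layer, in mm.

Mid-depth of clay below the ground surface: z = 1.8 + 6/2 = 4.8 m.
Total vertical stress at mid-clay: σ_v = 18.3×1.8 + 18.2×3 = 87.54 kPa.
Pore pressure: u = 9.81×(4.8 − 1) = 37.278 kPa.
Initial effective stress: σ'_0 = σ_v − u = 87.54 − 37.278 = 50.262 kPa.
Stress increase at mid-clay by the 2:1 spreading method:
Δσ ≈ qD²/(D+z)² = 209×2²/(2+4.8)² = 18.08 kPa
Final effective stress: σ'_f = 50.262 + 18.08 = 68.342 kPa.
σ'_f = 68.342 > σ'_p = 60.4 kPa, so the stress path crosses the preconsolidation pressure — recompression up to σ'_p, then virgin compression beyond:
S_c = H/(1+e₀)·[C_r·log₁₀(σ'_p/σ'_0) + C_c·log₁₀(σ'_f/σ'_p)]
    = 6/1.66 × [0.038×log₁₀(60.4/50.262) + 0.42×log₁₀(68.342/60.4)]
    = 3.6145 × [0.0030323 + 0.022533] = 0.09241 m

S_c ≈ 92.4 mm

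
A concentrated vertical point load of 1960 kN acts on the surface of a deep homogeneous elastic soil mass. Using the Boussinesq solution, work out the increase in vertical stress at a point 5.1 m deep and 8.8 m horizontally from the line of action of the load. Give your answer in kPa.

Δσ_z ≈ 1.14 kPa

Boussinesq vertical stress below a point load on an elastic half-space:
Δσ_z = 3P/(2πz²) · [1 + (r/z)²]^(−5/2)
r/z = 8.8/5.1 = 1.7255; [1+(r/z)²]^(−5/2) = 0.031697.
Δσ_z = 3×1960/(2π×5.1²) × 0.031697 = 35.98 × 0.031697 = 1.14 kPa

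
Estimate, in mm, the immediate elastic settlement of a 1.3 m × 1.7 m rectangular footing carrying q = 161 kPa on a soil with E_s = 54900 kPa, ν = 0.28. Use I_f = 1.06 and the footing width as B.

Immediate (elastic) settlement: S_e = q·B·(1−ν²)/E_s · I_f.
S_e = 161 × 1.3 × (1 − 0.28²) / 54900 × 1.06
    = 161 × 1.3 × 0.9216 / 54900 × 1.06
    = 0.003724 m = 3.724 mm

S_e ≈ 3.72 mm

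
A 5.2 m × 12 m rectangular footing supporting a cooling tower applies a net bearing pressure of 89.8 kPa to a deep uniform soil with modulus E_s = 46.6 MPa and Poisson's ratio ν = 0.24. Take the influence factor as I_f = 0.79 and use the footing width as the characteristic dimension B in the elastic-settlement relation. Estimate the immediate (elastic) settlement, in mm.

S_e ≈ 7.46 mm

Immediate (elastic) settlement: S_e = q·B·(1−ν²)/E_s · I_f.
E_s = 46.6 MPa = 46600 kPa.
S_e = 89.8 × 5.2 × (1 − 0.24²) / 46600 × 0.79
    = 89.8 × 5.2 × 0.9424 / 46600 × 0.79
    = 0.00746 m = 7.46 mm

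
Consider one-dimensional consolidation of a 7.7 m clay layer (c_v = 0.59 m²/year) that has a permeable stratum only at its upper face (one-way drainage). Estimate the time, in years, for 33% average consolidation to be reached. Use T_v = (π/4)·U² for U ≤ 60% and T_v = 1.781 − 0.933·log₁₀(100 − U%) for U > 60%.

Drainage path length: H_d = H = 7.7 m (single drainage).
U ≤ 60%: T_v = (π/4)·U² = (π/4)×0.33² = 0.08553.
t = T_v·H_d²/c_v = 0.08553×7.7²/0.59 = 8.595 years.

t ≈ 8.6 years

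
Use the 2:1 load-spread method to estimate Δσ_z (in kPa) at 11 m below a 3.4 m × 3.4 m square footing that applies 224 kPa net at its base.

Δσ_z ≈ 12.5 kPa

By the 2:1 method the load spreads at 1 horizontal : 2 vertical, so at depth z the loaded area has grown by z in each plan dimension:
Δσ = qBL/((B+z)(L+z)) = 224×3.4×3.4/((3.4+11)(3.4+11)) = 12.488 kPa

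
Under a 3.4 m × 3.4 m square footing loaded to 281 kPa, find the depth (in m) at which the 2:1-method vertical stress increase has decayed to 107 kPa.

z ≈ 2.11 m

2:1 spreading — at depth z the loaded area has grown by z in each plan dimension:
qB²/(B+z)² = Δσ_z ⇒ z = B(√(q/Δσ_z) − 1) = 3.4×(√(281/107) − 1) = 2.11 m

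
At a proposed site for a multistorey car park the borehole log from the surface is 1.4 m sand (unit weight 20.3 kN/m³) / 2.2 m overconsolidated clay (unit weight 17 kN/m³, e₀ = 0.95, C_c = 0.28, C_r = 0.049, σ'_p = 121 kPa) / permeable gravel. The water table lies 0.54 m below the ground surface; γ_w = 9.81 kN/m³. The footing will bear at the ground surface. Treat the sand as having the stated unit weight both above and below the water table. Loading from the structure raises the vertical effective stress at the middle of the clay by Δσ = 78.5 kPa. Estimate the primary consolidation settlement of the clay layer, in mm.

Mid-depth of clay below the ground surface: z = 1.4 + 2.2/2 = 2.5 m.
Total vertical stress at mid-clay: σ_v = 20.3×1.4 + 17×1.1 = 47.12 kPa.
Pore pressure: u = 9.81×(2.5 − 0.54) = 19.228 kPa.
Initial effective stress: σ'_0 = σ_v − u = 47.12 − 19.228 = 27.892 kPa.
Final effective stress: σ'_f = 27.892 + 78.5 = 106.39 kPa.
σ'_f = 106.39 ≤ σ'_p = 121 kPa, so the clay remains overconsolidated and only the recompression index applies:
S_c = C_r·H/(1+e₀)·log₁₀(σ'_f/σ'_0) = 0.049×2.2/1.95×log₁₀(106.39/27.892)
    = 0.055282 × 0.58142 = 0.03214 m

S_c ≈ 32.1 mm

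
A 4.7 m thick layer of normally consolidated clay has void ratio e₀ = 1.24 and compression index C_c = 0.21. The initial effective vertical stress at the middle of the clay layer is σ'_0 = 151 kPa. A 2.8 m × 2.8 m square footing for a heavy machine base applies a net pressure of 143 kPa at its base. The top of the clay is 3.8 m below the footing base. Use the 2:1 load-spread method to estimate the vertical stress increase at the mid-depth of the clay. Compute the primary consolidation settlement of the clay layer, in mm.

S_c ≈ 17 mm

Mid-depth of clay below the footing base: z = 3.8 + 4.7/2 = 6.15 m.
Stress increase at mid-clay by the 2:1 spreading method:
Δσ = qBL/((B+z)(L+z)) = 143×2.8×2.8/((2.8+6.15)(2.8+6.15)) = 13.996 kPa
Final effective stress: σ'_f = σ'_0 + Δσ = 151 + 13.996 = 165 kPa.
Normally consolidated clay, so the full stress increment lies on the virgin compression line:
S_c = C_c·H/(1+e₀)·log₁₀(σ'_f/σ'_0) = 0.21×4.7/(1+1.24)×log₁₀(165/151)
    = 0.44062 × 0.038507 = 0.01697 m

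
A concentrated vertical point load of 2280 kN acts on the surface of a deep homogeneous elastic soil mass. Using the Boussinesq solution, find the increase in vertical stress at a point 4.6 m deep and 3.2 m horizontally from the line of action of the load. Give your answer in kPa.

Boussinesq vertical stress below a point load on an elastic half-space:
Δσ_z = 3P/(2πz²) · [1 + (r/z)²]^(−5/2)
r/z = 3.2/4.6 = 0.69565; [1+(r/z)²]^(−5/2) = 0.37279.
Δσ_z = 3×2280/(2π×4.6²) × 0.37279 = 51.447 × 0.37279 = 19.18 kPa

Δσ_z ≈ 19.2 kPa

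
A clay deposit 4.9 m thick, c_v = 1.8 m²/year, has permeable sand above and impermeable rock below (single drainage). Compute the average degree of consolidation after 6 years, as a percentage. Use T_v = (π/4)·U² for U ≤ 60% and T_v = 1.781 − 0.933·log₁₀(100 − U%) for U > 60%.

U ≈ 73.3 %

Drainage path length: H_d = H = 4.9 m (single drainage).
T_v = c_v·t/H_d² = 1.8×6/4.9² = 0.44981.
T_v = 0.44981 corresponds to the U > 60% branch:
U = 1 − 10^((1.781 − T_v)/0.933)/100 = 0.7328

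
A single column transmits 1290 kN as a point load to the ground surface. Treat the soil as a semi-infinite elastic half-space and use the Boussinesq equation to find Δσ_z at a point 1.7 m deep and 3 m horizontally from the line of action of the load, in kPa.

Boussinesq vertical stress below a point load on an elastic half-space:
Δσ_z = 3P/(2πz²) · [1 + (r/z)²]^(−5/2)
r/z = 3/1.7 = 1.7647; [1+(r/z)²]^(−5/2) = 0.029127.
Δσ_z = 3×1290/(2π×1.7²) × 0.029127 = 213.12 × 0.029127 = 6.208 kPa

Δσ_z ≈ 6.21 kPa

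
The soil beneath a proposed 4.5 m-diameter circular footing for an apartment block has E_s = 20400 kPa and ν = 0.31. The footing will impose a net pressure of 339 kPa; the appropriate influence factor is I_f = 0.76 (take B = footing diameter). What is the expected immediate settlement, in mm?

S_e ≈ 51.4 mm

Immediate (elastic) settlement: S_e = q·B·(1−ν²)/E_s · I_f.
S_e = 339 × 4.5 × (1 − 0.31²) / 20400 × 0.76
    = 339 × 4.5 × 0.9039 / 20400 × 0.76
    = 0.05137 m = 51.37 mm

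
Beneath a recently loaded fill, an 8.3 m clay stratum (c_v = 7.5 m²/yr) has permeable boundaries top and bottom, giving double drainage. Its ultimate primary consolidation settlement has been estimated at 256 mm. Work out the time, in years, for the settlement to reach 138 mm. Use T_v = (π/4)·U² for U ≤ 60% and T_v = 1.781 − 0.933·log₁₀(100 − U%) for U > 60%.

t ≈ 0.524 years

Drainage path length: H_d = H/2 = 4.15 m (double drainage).
U = S(t)/S_ult = 138/256 = 0.5391.
U ≤ 60%: T_v = (π/4)·U² = (π/4)×0.53906² = 0.22823.
t = T_v·H_d²/c_v = 0.22823×4.15²/7.5 = 0.5241 years.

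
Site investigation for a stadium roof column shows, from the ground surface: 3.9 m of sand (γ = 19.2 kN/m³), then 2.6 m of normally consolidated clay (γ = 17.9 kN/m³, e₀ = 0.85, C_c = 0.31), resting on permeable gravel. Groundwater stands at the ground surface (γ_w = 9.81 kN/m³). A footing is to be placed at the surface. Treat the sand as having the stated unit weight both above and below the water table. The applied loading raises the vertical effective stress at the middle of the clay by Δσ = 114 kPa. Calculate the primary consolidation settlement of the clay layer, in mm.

S_c ≈ 233 mm

Mid-depth of clay below the ground surface: z = 3.9 + 2.6/2 = 5.2 m.
Total vertical stress at mid-clay: σ_v = 19.2×3.9 + 17.9×1.3 = 98.15 kPa.
Pore pressure: u = 9.81×(5.2 − 0) = 51.012 kPa.
Initial effective stress: σ'_0 = σ_v − u = 98.15 − 51.012 = 47.138 kPa.
Final effective stress: σ'_f = σ'_0 + Δσ = 47.138 + 114 = 161.14 kPa.
Normally consolidated clay, so the full stress increment lies on the virgin compression line:
S_c = C_c·H/(1+e₀)·log₁₀(σ'_f/σ'_0) = 0.31×2.6/(1+0.85)×log₁₀(161.14/47.138)
    = 0.43568 × 0.53383 = 0.2326 m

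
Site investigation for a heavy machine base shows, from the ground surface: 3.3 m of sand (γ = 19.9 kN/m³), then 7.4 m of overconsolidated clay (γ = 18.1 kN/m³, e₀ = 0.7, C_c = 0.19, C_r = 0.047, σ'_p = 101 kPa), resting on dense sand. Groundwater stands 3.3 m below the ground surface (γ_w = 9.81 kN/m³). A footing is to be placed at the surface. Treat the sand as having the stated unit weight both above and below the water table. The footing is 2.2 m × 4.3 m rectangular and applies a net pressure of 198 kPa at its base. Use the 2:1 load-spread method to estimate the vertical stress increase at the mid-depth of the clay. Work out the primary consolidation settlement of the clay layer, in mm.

S_c ≈ 48.8 mm

Mid-depth of clay below the ground surface: z = 3.3 + 7.4/2 = 7 m.
Total vertical stress at mid-clay: σ_v = 19.9×3.3 + 18.1×3.7 = 132.64 kPa.
Pore pressure: u = 9.81×(7 − 3.3) = 36.297 kPa.
Initial effective stress: σ'_0 = σ_v − u = 132.64 − 36.297 = 96.343 kPa.
Stress increase at mid-clay by the 2:1 spreading method:
Δσ = qBL/((B+z)(L+z)) = 198×2.2×4.3/((2.2+7)(4.3+7)) = 18.017 kPa
Final effective stress: σ'_f = 96.343 + 18.017 = 114.36 kPa.
σ'_f = 114.36 > σ'_p = 101 kPa, so the stress path crosses the preconsolidation pressure — recompression up to σ'_p, then virgin compression beyond:
S_c = H/(1+e₀)·[C_r·log₁₀(σ'_p/σ'_0) + C_c·log₁₀(σ'_f/σ'_p)]
    = 7.4/1.7 × [0.047×log₁₀(101/96.343) + 0.19×log₁₀(114.36/101)]
    = 4.3529 × [0.00096356 + 0.010251] = 0.04882 m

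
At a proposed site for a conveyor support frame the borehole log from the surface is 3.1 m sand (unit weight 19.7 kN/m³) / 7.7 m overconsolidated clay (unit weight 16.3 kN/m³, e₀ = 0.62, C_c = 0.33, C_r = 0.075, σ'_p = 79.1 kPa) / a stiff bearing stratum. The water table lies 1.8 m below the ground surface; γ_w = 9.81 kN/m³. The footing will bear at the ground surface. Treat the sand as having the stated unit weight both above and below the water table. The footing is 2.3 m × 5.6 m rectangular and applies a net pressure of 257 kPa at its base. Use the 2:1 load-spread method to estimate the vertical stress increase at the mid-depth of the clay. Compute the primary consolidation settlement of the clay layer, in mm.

Mid-depth of clay below the ground surface: z = 3.1 + 7.7/2 = 6.95 m.
Total vertical stress at mid-clay: σ_v = 19.7×3.1 + 16.3×3.85 = 123.83 kPa.
Pore pressure: u = 9.81×(6.95 − 1.8) = 50.522 kPa.
Initial effective stress: σ'_0 = σ_v − u = 123.83 − 50.522 = 73.308 kPa.
Stress increase at mid-clay by the 2:1 spreading method:
Δσ = qBL/((B+z)(L+z)) = 257×2.3×5.6/((2.3+6.95)(5.6+6.95)) = 28.514 kPa
Final effective stress: σ'_f = 73.308 + 28.514 = 101.82 kPa.
σ'_f = 101.82 > σ'_p = 79.1 kPa, so the stress path crosses the preconsolidation pressure — recompression up to σ'_p, then virgin compression beyond:
S_c = H/(1+e₀)·[C_r·log₁₀(σ'_p/σ'_0) + C_c·log₁₀(σ'_f/σ'_p)]
    = 7.7/1.62 × [0.075×log₁₀(79.1/73.308) + 0.33×log₁₀(101.82/79.1)]
    = 4.7531 × [0.0024769 + 0.036187] = 0.1838 m

S_c ≈ 184 mm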